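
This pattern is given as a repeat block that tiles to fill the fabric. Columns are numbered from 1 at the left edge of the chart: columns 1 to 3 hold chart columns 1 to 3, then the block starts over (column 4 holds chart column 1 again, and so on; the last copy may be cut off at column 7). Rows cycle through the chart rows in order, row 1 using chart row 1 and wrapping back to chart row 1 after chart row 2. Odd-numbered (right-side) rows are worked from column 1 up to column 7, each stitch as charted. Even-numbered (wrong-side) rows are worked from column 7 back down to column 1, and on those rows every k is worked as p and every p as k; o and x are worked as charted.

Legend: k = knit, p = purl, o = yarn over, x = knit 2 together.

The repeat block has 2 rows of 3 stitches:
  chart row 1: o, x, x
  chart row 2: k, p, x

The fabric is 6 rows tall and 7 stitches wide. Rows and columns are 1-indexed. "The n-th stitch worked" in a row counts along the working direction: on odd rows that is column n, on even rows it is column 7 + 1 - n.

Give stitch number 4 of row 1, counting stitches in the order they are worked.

Stitch:
o

Derivation:
Row 1: (1-1) mod 2 = 0, so use chart row 1. Odd row -> RS.
Chart row 1 tiled across columns 1-7: o x x o x x o
RS: work column 1 to column 7, symbols as charted — the tiled row is the row as worked.
Counting 4 along the worked row gives o.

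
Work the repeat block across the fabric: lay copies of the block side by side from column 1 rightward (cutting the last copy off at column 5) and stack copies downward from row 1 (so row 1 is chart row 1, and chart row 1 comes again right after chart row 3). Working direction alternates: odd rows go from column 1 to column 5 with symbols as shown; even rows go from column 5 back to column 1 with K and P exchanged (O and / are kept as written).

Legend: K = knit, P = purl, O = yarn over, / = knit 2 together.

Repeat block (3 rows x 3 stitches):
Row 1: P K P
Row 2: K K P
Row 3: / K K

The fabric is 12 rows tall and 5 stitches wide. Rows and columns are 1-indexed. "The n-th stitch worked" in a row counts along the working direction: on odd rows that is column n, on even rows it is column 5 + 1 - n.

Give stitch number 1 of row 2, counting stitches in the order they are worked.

Result:
P

Derivation:
Row 2: (2-1) mod 3 = 1, so use chart row 2. Even row -> WS.
Chart row 2 tiled across columns 1-5: K K P K K
WS row: flip the tiled sequence (start at column 5) and apply K<->P; O and / stay.
Row 2 as worked: P P K P P
The 1st stitch worked is P.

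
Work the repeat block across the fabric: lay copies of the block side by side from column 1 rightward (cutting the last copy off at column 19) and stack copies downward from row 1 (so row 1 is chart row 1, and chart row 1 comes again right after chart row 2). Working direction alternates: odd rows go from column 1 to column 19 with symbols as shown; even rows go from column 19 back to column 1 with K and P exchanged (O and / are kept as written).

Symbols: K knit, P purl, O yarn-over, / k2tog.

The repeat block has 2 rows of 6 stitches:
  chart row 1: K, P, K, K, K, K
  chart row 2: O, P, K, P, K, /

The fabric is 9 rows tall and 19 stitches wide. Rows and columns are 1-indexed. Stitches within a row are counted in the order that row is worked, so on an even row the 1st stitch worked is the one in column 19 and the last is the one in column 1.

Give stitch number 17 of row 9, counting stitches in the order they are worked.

Result:
K

Derivation:
Row 9: (9-1) mod 2 = 0, so use chart row 1. Odd row -> RS.
Chart row 1 tiled across columns 1-19: K P K K K K K P K K K K K P K K K K K
RS: work column 1 to column 19, symbols as charted — the tiled row is the row as worked.
Stitch 17 in working order -> K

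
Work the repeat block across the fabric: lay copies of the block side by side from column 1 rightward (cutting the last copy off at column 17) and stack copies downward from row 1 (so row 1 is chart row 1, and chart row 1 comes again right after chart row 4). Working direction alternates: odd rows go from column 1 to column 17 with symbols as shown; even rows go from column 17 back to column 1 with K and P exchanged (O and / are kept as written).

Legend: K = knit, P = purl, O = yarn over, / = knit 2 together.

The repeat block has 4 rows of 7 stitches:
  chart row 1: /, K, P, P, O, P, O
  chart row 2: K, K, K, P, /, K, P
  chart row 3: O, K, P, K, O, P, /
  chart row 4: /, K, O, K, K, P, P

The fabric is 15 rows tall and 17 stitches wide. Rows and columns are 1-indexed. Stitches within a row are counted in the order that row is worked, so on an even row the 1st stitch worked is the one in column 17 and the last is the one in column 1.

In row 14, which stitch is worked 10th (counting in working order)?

== STITCH ==
P

Derivation:
For row 14: chart row = ((14-1) mod 4) + 1 = 2; this is a WS (even) row.
Chart row 2 tiled across columns 1-17: K K K P / K P K K K P / K P K K K
Wrong side: read the tiled row from column 17 down to 1 and exchange K with P (leave O, /).
Row 14 as worked: P P P K P / K P P P K P / K P P P
The 10th stitch worked is P.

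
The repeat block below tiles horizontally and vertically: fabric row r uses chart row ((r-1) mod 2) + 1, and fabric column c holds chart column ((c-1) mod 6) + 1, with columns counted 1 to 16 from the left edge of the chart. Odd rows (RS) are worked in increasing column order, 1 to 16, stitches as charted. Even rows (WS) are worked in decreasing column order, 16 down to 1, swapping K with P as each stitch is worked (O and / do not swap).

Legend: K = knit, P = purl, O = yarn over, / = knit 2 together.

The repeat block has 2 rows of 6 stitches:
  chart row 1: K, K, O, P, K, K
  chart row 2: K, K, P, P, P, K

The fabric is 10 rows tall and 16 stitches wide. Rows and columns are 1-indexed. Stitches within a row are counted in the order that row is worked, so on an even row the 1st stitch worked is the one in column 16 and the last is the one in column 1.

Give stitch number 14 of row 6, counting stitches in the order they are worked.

Stitch:
K

Derivation:
Row 6: (6-1) mod 2 = 1, so use chart row 2. Even row -> WS.
Chart row 2 tiled across columns 1-16: K K P P P K K K P P P K K K P P
WS row: flip the tiled sequence (start at column 16) and apply K<->P; O and / stay.
Row 6 as worked: K K P P P K K K P P P K K K P P
Stitch 14 in working order -> K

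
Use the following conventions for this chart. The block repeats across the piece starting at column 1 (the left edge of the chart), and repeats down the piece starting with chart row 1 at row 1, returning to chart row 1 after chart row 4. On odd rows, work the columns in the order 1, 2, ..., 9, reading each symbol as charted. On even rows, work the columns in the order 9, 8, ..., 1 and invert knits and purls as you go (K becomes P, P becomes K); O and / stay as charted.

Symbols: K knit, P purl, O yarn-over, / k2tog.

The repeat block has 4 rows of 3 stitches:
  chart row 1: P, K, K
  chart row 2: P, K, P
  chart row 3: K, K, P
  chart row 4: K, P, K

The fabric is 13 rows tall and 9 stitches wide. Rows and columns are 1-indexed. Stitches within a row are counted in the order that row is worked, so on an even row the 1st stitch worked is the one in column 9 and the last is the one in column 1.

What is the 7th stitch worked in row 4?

For row 4: chart row = ((4-1) mod 4) + 1 = 4; this is a WS (even) row.
Chart row 4 tiled across columns 1-9: K P K K P K K P K
WS: work from column 9 back to column 1 (reverse the tiled row), swapping K<->P (O and / unchanged).
Row 4 as worked: P K P P K P P K P
Stitch 7 in working order -> P

== STITCH ==
P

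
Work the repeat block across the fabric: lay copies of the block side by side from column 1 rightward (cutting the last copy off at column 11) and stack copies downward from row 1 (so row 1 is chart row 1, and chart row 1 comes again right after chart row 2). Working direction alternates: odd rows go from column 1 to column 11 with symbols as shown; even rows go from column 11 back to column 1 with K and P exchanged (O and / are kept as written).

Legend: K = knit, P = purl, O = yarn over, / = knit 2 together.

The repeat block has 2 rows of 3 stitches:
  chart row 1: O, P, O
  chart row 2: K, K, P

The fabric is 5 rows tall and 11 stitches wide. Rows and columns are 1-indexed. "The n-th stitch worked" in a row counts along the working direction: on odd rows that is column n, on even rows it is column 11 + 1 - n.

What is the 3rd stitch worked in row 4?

Stitch:
K

Derivation:
For row 4: chart row = ((4-1) mod 2) + 1 = 2; this is a WS (even) row.
Chart row 2 tiled across columns 1-11: K K P K K P K K P K K
WS row: flip the tiled sequence (start at column 11) and apply K<->P; O and / stay.
Row 4 as worked: P P K P P K P P K P P
Stitch 3 in working order -> K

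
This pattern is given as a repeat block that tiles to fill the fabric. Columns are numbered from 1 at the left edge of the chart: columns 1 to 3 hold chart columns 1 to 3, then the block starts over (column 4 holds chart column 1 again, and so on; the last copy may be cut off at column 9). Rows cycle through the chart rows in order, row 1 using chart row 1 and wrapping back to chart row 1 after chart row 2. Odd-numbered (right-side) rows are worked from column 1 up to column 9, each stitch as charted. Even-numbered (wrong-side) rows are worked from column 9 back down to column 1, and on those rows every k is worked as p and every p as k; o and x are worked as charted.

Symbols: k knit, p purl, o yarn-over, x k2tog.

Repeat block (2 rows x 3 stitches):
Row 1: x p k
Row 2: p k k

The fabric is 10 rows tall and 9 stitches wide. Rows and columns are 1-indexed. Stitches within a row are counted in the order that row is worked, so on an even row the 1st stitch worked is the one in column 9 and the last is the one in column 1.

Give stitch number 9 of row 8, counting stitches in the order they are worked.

Result:
k

Derivation:
Row 8 uses chart row ((8-1) mod 2)+1 = 2. Row 8 is even, so WS.
Chart row 2 tiled across columns 1-9: p k k p k k p k k
Wrong side: read the tiled row from column 9 down to 1 and exchange k with p (leave o, x).
Row 8 as worked: p p k p p k p p k
The 9th stitch worked is k.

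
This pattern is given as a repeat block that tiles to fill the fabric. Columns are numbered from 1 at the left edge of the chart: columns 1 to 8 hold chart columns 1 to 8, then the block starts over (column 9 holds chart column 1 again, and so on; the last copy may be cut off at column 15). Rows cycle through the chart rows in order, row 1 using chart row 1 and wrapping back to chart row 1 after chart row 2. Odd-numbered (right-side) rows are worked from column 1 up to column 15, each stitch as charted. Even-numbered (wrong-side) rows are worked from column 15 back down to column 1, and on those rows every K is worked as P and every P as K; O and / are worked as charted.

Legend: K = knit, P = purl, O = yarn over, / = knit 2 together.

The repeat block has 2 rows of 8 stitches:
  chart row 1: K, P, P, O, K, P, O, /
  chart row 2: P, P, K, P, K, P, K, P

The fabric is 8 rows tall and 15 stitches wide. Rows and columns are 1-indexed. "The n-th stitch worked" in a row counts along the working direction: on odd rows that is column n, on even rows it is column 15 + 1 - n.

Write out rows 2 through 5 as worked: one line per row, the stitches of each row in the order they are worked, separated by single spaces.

Result:
P K P K P K K K P K P K P K K
K P P O K P O / K P P O K P O
P K P K P K K K P K P K P K K
K P P O K P O / K P P O K P O

Derivation:
Row 2: chart row 2, WS - tiled (columns 1-15): P P K P K P K P P P K P K P K; work from column 15 back to 1 with K<->P swapped.
Row 3: chart row 1, RS - tile across columns 1-15 and work as-is.
Row 4: chart row 2, WS - tiled (columns 1-15): P P K P K P K P P P K P K P K; work from column 15 back to 1 with K<->P swapped.
Row 5: chart row 1, RS - tile across columns 1-15 and work as-is.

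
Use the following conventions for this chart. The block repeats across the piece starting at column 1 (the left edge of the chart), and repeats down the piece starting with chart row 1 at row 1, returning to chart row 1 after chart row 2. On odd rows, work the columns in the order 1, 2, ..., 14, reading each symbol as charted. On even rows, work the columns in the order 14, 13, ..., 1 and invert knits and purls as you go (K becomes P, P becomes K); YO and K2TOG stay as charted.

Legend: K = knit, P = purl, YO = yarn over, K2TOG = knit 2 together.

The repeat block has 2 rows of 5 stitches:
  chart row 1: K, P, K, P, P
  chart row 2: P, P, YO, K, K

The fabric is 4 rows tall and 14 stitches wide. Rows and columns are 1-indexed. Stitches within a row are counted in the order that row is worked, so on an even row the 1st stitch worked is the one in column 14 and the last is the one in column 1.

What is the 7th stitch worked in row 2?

Row 2: (2-1) mod 2 = 1, so use chart row 2. Even row -> WS.
Chart row 2 tiled across columns 1-14: P P YO K K P P YO K K P P YO K
Wrong side: read the tiled row from column 14 down to 1 and exchange K with P (leave YO, K2TOG).
Row 2 as worked: P YO K K P P YO K K P P YO K K
Counting 7 along the worked row gives YO.

== STITCH ==
YO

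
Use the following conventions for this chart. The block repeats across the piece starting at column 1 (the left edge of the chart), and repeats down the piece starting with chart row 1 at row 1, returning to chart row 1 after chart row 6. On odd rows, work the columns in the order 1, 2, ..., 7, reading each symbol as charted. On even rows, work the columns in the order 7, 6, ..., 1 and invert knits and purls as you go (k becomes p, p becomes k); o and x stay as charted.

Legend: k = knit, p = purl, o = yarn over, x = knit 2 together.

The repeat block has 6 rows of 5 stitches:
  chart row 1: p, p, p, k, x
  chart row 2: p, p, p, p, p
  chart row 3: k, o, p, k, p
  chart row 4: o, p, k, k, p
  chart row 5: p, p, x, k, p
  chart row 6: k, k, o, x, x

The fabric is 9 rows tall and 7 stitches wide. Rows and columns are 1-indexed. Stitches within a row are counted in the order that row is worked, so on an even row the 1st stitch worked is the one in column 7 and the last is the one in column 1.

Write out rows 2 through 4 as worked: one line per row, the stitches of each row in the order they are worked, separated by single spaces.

== ROWS AS WORKED ==
k k k k k k k
k o p k p k o
k o k p p k o

Derivation:
Row 2: chart row 2, WS - tiled (columns 1-7): p p p p p p p; work from column 7 back to 1 with k<->p swapped.
Row 3: chart row 3, RS - tile across columns 1-7 and work as-is.
Row 4: chart row 4, WS - tiled (columns 1-7): o p k k p o p; work from column 7 back to 1 with k<->p swapped.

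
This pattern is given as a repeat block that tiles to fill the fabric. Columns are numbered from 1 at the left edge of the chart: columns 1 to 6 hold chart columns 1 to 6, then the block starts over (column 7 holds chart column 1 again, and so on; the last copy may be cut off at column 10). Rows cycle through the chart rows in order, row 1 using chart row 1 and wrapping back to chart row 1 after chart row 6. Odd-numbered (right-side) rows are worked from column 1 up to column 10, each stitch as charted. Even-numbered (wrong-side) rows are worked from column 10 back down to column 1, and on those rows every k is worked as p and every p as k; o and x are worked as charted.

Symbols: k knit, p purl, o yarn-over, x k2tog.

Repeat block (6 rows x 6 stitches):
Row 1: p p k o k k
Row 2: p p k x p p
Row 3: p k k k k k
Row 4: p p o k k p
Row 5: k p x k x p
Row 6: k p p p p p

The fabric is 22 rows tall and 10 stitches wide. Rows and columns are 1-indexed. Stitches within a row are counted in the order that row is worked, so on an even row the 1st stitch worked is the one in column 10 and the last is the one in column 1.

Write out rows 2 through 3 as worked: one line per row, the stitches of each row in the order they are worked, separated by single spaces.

Row 2: chart row 2, WS - tiled (columns 1-10): p p k x p p p p k x; work from column 10 back to 1 with k<->p swapped.
Row 3: chart row 3, RS - tile across columns 1-10 and work as-is.

== ROWS AS WORKED ==
x p k k k k x p k k
p k k k k k p k k k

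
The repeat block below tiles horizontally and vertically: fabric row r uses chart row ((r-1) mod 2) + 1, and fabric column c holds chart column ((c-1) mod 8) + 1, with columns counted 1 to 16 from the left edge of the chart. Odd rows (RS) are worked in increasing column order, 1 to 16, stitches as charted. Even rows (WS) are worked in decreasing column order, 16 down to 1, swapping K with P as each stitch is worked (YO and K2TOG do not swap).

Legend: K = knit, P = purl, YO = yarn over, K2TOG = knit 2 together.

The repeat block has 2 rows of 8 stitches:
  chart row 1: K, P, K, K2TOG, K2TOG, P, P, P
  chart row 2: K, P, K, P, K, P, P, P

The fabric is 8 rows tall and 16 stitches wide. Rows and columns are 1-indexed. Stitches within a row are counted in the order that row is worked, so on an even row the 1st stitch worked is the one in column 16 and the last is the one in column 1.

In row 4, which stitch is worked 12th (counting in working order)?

== STITCH ==
P

Derivation:
Row 4 uses chart row ((4-1) mod 2)+1 = 2. Row 4 is even, so WS.
Chart row 2 tiled across columns 1-16: K P K P K P P P K P K P K P P P
Wrong side: read the tiled row from column 16 down to 1 and exchange K with P (leave YO, K2TOG).
Row 4 as worked: K K K P K P K P K K K P K P K P
The 12th stitch worked is P.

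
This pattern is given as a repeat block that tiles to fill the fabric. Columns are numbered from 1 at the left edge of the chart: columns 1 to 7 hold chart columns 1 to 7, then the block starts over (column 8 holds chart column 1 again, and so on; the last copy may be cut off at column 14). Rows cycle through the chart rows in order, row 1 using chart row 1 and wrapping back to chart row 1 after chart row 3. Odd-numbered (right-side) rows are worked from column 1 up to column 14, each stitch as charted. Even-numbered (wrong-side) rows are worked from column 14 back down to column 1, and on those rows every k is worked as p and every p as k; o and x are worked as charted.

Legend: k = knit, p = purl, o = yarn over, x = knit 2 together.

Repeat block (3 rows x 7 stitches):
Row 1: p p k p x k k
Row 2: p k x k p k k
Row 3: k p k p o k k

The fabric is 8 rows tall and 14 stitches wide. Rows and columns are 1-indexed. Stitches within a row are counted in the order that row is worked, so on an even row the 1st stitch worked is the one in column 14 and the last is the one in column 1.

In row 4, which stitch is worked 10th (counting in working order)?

Row 4: (4-1) mod 3 = 0, so use chart row 1. Even row -> WS.
Chart row 1 tiled across columns 1-14: p p k p x k k p p k p x k k
Wrong side: read the tiled row from column 14 down to 1 and exchange k with p (leave o, x).
Row 4 as worked: p p x k p k k p p x k p k k
The 10th stitch worked is x.

Stitch:
x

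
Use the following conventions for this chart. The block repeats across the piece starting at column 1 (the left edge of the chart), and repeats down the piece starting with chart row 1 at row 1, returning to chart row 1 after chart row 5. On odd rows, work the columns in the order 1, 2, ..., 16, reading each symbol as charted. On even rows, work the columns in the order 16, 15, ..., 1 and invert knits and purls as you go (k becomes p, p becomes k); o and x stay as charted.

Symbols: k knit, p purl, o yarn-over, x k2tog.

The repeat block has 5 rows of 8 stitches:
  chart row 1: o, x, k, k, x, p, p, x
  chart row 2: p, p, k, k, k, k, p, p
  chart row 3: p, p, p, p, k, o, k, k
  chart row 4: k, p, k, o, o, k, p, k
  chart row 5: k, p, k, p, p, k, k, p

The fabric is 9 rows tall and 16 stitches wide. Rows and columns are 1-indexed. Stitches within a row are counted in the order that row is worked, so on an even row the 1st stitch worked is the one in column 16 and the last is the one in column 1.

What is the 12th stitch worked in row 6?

Result:
x

Derivation:
Row 6 uses chart row ((6-1) mod 5)+1 = 1. Row 6 is even, so WS.
Chart row 1 tiled across columns 1-16: o x k k x p p x o x k k x p p x
WS row: flip the tiled sequence (start at column 16) and apply k<->p; o and x stay.
Row 6 as worked: x k k x p p x o x k k x p p x o
The 12th stitch worked is x.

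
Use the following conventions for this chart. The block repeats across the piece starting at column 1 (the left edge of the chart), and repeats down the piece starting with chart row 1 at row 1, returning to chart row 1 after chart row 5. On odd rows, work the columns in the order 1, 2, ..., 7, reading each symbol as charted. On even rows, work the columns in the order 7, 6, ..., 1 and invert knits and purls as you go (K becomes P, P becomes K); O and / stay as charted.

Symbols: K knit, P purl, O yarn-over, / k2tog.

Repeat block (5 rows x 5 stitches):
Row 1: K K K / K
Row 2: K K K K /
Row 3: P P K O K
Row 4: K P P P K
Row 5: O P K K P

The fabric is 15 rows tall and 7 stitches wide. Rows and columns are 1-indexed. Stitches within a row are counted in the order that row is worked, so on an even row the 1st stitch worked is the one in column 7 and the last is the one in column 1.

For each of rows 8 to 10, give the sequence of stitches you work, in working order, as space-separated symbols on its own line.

Row 8: chart row 3, WS - tiled (columns 1-7): P P K O K P P; work from column 7 back to 1 with K<->P swapped.
Row 9: chart row 4, RS - tile across columns 1-7 and work as-is.
Row 10: chart row 5, WS - tiled (columns 1-7): O P K K P O P; work from column 7 back to 1 with K<->P swapped.

Result:
K K P O P K K
K P P P K K P
K O K P P K O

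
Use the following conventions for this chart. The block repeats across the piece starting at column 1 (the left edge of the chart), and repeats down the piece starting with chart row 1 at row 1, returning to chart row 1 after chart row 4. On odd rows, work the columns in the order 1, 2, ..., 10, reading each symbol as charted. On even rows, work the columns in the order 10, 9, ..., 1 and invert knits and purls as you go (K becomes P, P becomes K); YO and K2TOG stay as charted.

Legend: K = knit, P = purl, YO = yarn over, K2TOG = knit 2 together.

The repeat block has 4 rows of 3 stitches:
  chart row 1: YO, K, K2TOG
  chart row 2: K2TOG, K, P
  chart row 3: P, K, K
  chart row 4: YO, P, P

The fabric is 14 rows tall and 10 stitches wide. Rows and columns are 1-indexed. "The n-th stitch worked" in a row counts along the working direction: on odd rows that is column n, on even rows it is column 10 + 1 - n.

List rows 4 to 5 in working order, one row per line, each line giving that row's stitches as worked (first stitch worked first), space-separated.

== ROWS AS WORKED ==
YO K K YO K K YO K K YO
YO K K2TOG YO K K2TOG YO K K2TOG YO

Derivation:
Row 4: chart row 4, WS - tiled (columns 1-10): YO P P YO P P YO P P YO; work from column 10 back to 1 with K<->P swapped.
Row 5: chart row 1, RS - tile across columns 1-10 and work as-is.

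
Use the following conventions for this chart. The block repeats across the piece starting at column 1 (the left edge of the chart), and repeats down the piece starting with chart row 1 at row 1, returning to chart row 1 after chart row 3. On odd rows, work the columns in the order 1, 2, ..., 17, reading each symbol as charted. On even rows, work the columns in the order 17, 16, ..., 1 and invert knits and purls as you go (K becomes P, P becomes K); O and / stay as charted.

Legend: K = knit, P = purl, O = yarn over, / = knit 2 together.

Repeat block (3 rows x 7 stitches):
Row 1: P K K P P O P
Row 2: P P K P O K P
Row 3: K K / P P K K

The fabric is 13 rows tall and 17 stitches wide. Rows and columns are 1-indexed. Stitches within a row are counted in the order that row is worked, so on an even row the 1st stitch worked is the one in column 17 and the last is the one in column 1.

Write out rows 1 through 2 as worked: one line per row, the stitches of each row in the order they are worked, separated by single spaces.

Row 1: chart row 1, RS - tile across columns 1-17 and work as-is.
Row 2: chart row 2, WS - tiled (columns 1-17): P P K P O K P P P K P O K P P P K; work from column 17 back to 1 with K<->P swapped.

Rows as worked:
P K K P P O P P K K P P O P P K K
P K K K P O K P K K K P O K P K K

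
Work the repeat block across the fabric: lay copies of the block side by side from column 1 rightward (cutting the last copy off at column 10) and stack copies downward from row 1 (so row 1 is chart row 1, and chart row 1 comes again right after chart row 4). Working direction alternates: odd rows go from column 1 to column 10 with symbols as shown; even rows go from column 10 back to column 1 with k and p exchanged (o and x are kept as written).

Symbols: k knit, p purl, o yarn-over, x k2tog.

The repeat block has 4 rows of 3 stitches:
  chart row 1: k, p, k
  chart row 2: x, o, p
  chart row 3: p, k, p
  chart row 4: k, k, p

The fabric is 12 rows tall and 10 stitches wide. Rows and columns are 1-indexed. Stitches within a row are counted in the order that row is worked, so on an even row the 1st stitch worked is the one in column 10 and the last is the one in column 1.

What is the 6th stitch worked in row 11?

Row 11: (11-1) mod 4 = 2, so use chart row 3. Odd row -> RS.
Chart row 3 tiled across columns 1-10: p k p p k p p k p p
Right side: take the tiled row as-is (worked left to right from column 1).
Counting 6 along the worked row gives p.

== STITCH ==
p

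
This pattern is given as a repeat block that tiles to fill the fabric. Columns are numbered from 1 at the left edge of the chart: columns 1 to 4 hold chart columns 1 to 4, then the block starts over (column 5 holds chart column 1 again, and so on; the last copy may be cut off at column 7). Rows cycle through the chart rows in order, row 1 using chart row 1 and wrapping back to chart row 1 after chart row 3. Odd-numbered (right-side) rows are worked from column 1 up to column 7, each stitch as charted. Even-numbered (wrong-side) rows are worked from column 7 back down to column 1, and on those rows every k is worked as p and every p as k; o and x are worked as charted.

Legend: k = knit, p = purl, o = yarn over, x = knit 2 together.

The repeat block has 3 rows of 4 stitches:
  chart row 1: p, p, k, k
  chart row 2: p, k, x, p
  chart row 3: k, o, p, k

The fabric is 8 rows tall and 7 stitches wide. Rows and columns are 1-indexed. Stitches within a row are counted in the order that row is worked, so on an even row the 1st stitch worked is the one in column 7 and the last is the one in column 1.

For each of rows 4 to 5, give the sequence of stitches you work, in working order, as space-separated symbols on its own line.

Row 4: chart row 1, WS - tiled (columns 1-7): p p k k p p k; work from column 7 back to 1 with k<->p swapped.
Row 5: chart row 2, RS - tile across columns 1-7 and work as-is.

Rows as worked:
p k k p p k k
p k x p p k x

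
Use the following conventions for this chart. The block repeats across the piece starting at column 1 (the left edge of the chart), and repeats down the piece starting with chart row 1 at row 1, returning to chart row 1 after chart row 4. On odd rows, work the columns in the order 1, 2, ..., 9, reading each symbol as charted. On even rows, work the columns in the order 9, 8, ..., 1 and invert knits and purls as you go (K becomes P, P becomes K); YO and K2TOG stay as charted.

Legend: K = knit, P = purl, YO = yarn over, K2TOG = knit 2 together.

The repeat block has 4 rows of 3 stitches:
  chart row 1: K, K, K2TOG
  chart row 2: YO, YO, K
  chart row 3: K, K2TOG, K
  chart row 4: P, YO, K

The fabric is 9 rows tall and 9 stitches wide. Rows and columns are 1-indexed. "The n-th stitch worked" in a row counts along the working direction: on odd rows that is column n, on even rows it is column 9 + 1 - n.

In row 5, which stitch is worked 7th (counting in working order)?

Row 5: (5-1) mod 4 = 0, so use chart row 1. Odd row -> RS.
Chart row 1 tiled across columns 1-9: K K K2TOG K K K2TOG K K K2TOG
RS row: no reversal, no swap; stitch n worked = column n.
Stitch 7 in working order -> K

== STITCH ==
K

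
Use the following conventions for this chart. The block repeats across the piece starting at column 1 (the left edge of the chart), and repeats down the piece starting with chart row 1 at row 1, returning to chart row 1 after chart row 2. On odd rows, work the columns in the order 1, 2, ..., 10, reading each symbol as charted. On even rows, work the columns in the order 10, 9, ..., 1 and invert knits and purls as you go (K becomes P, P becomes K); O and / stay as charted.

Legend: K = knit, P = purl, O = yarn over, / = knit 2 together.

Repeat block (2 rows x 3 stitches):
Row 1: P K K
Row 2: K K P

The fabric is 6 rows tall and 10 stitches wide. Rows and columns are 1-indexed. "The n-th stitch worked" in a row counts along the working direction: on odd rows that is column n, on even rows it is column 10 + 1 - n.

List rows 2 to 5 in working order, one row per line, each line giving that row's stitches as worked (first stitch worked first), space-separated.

Row 2: chart row 2, WS - tiled (columns 1-10): K K P K K P K K P K; work from column 10 back to 1 with K<->P swapped.
Row 3: chart row 1, RS - tile across columns 1-10 and work as-is.
Row 4: chart row 2, WS - tiled (columns 1-10): K K P K K P K K P K; work from column 10 back to 1 with K<->P swapped.
Row 5: chart row 1, RS - tile across columns 1-10 and work as-is.

Rows as worked:
P K P P K P P K P P
P K K P K K P K K P
P K P P K P P K P P
P K K P K K P K K P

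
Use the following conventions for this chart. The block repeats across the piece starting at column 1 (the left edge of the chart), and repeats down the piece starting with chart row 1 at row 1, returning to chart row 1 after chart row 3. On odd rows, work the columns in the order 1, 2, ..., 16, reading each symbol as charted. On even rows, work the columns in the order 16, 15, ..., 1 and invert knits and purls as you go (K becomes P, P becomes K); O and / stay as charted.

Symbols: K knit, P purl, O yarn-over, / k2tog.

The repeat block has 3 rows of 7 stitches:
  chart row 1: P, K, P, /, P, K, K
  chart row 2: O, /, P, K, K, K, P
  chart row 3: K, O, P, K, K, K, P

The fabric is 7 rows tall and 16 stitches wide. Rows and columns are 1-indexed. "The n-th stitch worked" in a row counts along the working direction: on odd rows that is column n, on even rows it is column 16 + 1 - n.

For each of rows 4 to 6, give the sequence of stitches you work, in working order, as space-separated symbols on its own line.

Rows as worked:
P K P P K / K P K P P K / K P K
O / P K K K P O / P K K K P O /
O P K P P P K O P K P P P K O P

Derivation:
Row 4: chart row 1, WS - tiled (columns 1-16): P K P / P K K P K P / P K K P K; work from column 16 back to 1 with K<->P swapped.
Row 5: chart row 2, RS - tile across columns 1-16 and work as-is.
Row 6: chart row 3, WS - tiled (columns 1-16): K O P K K K P K O P K K K P K O; work from column 16 back to 1 with K<->P swapped.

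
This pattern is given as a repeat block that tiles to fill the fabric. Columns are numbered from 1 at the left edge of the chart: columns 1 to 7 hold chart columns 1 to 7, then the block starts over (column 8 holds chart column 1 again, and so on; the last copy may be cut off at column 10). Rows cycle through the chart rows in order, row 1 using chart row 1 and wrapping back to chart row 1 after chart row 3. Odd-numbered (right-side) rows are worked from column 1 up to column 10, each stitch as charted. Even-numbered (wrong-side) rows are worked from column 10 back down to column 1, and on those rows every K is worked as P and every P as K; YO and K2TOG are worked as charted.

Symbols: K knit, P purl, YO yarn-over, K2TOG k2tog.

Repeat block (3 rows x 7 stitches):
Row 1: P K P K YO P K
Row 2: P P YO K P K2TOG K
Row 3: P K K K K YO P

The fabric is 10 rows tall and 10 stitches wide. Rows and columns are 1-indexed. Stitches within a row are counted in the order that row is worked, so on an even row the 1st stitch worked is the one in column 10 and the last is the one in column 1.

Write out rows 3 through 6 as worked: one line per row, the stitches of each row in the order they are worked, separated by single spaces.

Row 3: chart row 3, RS - tile across columns 1-10 and work as-is.
Row 4: chart row 1, WS - tiled (columns 1-10): P K P K YO P K P K P; work from column 10 back to 1 with K<->P swapped.
Row 5: chart row 2, RS - tile across columns 1-10 and work as-is.
Row 6: chart row 3, WS - tiled (columns 1-10): P K K K K YO P P K K; work from column 10 back to 1 with K<->P swapped.

== ROWS AS WORKED ==
P K K K K YO P P K K
K P K P K YO P K P K
P P YO K P K2TOG K P P YO
P P K K YO P P P P K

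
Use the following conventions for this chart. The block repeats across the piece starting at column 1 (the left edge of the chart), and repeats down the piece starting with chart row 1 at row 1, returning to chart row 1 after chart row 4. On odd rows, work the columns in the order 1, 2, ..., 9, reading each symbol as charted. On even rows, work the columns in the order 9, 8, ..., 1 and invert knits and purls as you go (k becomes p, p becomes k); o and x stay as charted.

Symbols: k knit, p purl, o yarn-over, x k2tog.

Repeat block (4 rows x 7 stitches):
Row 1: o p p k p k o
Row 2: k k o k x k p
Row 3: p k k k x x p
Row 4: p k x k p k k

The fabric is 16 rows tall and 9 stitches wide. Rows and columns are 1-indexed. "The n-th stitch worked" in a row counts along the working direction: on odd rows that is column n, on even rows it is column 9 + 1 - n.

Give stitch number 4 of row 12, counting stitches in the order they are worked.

Row 12: (12-1) mod 4 = 3, so use chart row 4. Even row -> WS.
Chart row 4 tiled across columns 1-9: p k x k p k k p k
Wrong side: read the tiled row from column 9 down to 1 and exchange k with p (leave o, x).
Row 12 as worked: p k p p k p x p k
Counting 4 along the worked row gives p.

Result:
p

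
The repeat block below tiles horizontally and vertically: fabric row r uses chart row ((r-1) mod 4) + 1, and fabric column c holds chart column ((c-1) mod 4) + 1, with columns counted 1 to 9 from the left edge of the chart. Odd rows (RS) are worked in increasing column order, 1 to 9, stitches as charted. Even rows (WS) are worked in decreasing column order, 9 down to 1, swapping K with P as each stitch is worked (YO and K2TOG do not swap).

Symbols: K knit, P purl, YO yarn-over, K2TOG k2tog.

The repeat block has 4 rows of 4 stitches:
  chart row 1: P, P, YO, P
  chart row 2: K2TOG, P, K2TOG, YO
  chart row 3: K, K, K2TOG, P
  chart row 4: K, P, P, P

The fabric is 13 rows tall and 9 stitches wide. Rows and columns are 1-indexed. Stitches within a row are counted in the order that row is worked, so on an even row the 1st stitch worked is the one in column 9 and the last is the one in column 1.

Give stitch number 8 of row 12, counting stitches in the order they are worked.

Stitch:
K

Derivation:
For row 12: chart row = ((12-1) mod 4) + 1 = 4; this is a WS (even) row.
Chart row 4 tiled across columns 1-9: K P P P K P P P K
Wrong side: read the tiled row from column 9 down to 1 and exchange K with P (leave YO, K2TOG).
Row 12 as worked: P K K K P K K K P
Counting 8 along the worked row gives K.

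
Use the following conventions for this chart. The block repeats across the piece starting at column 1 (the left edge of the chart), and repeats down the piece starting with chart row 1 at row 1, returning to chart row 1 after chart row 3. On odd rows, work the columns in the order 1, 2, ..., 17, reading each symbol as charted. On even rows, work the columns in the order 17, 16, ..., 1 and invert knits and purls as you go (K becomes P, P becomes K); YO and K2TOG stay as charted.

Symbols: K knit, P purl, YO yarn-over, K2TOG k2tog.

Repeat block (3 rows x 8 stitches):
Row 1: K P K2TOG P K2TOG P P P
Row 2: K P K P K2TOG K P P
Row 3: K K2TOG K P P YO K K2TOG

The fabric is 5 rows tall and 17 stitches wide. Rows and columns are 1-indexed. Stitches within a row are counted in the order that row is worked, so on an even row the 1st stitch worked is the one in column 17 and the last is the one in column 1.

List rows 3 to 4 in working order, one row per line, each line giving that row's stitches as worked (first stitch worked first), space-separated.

== ROWS AS WORKED ==
K K2TOG K P P YO K K2TOG K K2TOG K P P YO K K2TOG K
P K K K K2TOG K K2TOG K P K K K K2TOG K K2TOG K P

Derivation:
Row 3: chart row 3, RS - tile across columns 1-17 and work as-is.
Row 4: chart row 1, WS - tiled (columns 1-17): K P K2TOG P K2TOG P P P K P K2TOG P K2TOG P P P K; work from column 17 back to 1 with K<->P swapped.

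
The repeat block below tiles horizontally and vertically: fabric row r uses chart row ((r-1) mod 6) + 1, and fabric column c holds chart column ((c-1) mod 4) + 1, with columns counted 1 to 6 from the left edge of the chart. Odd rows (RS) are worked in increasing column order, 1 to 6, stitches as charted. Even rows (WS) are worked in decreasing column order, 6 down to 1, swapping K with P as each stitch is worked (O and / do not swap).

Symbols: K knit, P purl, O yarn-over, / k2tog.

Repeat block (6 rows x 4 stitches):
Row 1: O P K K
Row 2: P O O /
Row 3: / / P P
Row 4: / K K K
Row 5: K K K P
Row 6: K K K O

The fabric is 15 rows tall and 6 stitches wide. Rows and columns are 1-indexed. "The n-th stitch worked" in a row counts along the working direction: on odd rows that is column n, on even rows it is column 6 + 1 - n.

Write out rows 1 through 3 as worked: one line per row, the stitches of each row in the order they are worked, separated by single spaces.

Row 1: chart row 1, RS - tile across columns 1-6 and work as-is.
Row 2: chart row 2, WS - tiled (columns 1-6): P O O / P O; work from column 6 back to 1 with K<->P swapped.
Row 3: chart row 3, RS - tile across columns 1-6 and work as-is.

Result:
O P K K O P
O K / O O K
/ / P P / /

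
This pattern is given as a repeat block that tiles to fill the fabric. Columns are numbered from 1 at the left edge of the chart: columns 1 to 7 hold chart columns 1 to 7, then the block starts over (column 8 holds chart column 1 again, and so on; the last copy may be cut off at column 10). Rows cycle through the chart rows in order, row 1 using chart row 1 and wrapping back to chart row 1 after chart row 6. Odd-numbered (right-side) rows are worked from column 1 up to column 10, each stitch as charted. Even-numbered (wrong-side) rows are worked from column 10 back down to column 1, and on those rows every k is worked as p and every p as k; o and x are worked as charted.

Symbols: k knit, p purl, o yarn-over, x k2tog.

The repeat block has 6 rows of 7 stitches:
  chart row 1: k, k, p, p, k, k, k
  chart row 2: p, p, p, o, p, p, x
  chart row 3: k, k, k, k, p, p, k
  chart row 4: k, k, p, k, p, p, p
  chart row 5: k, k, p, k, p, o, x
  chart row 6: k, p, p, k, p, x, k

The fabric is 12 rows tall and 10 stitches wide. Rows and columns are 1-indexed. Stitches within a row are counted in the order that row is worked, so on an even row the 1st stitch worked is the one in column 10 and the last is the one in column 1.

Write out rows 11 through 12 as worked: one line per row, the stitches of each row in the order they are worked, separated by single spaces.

Rows as worked:
k k p k p o x k k p
k k p p x k p k k p

Derivation:
Row 11: chart row 5, RS - tile across columns 1-10 and work as-is.
Row 12: chart row 6, WS - tiled (columns 1-10): k p p k p x k k p p; work from column 10 back to 1 with k<->p swapped.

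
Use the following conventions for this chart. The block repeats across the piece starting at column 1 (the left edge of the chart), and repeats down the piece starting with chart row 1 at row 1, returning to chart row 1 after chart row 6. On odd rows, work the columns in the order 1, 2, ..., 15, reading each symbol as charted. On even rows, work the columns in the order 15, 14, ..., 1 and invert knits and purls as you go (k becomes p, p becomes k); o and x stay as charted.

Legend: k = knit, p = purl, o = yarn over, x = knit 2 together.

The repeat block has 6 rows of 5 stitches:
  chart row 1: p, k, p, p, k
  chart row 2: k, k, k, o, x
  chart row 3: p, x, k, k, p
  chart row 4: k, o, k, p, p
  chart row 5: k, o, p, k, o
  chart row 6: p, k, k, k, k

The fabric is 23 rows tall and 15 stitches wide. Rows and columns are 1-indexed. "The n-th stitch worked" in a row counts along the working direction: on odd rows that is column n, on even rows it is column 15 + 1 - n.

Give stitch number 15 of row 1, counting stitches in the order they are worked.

For row 1: chart row = ((1-1) mod 6) + 1 = 1; this is a RS (odd) row.
Chart row 1 tiled across columns 1-15: p k p p k p k p p k p k p p k
Right side: take the tiled row as-is (worked left to right from column 1).
Counting 15 along the worked row gives k.

Result:
k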